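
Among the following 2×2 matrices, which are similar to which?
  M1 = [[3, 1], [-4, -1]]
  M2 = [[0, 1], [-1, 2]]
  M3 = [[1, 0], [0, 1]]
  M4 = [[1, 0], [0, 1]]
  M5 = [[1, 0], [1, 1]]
2 classes: {M1, M2, M5}, {M3, M4}

Characteristic polynomials: χ_{M1} = (x - 1)^2, χ_{M2} = (x - 1)^2, χ_{M3} = (x - 1)^2, χ_{M4} = (x - 1)^2, χ_{M5} = (x - 1)^2.

{M1, M2, M5}: invariant factors (x - 1)^2.

{M3, M4}: invariant factors x - 1, x - 1.

Matrices are similar if and only if their invariant-factor lists agree; the partition into similarity classes is {M1, M2, M5}, {M3, M4}.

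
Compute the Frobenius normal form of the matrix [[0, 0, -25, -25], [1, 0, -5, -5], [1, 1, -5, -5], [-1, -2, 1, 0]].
R = [[0, 0, 0, -25], [1, 0, 0, -5], [0, 1, 0, 0], [0, 0, 1, -5]]

The invariant factors of A (the non-unit diagonal entries of the Smith normal form of xI - A over ℚ[x]) are (x + 5)(x^3 + 5), each dividing the next. The characteristic polynomial is their product, (x + 5)(x^3 + 5).

The rational canonical form is the block-diagonal matrix of companion matrices C(f_i):
R = [[0, 0, 0, -25], [1, 0, 0, -5], [0, 1, 0, 0], [0, 0, 1, -5]].

Note the characteristic polynomial does not split into linear factors over ℚ, so A has no Jordan form over ℚ; the rational canonical form exists over any field.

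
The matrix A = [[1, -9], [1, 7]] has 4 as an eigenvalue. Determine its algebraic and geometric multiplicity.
algebraic multiplicity 2, geometric multiplicity 1

The characteristic polynomial is (x - 4)^2, so the factor x - 4 appears with exponent 2: the algebraic multiplicity is 2.

rank(A - 4I) = 1, so the eigenspace has dimension 2 - 1 = 1: the geometric multiplicity is 1.

Since 1 < 2, A is not diagonalizable.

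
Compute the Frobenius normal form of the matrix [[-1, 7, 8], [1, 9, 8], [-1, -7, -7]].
The invariant factors of A (the non-unit diagonal entries of the Smith normal form of xI - A over ℚ[x]) are (x - 4)(x^2 + 3x + 4), each dividing the next. The characteristic polynomial is their product, (x - 4)(x^2 + 3x + 4).

The rational canonical form is the block-diagonal matrix of companion matrices C(f_i):
R = [[0, 0, 16], [1, 0, 8], [0, 1, 1]].

Note the characteristic polynomial does not split into linear factors over ℚ, so A has no Jordan form over ℚ; the rational canonical form exists over any field.

R = [[0, 0, 16], [1, 0, 8], [0, 1, 1]]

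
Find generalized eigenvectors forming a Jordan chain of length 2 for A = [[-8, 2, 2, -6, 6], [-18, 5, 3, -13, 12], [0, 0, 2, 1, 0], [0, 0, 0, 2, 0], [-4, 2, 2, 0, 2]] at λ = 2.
v_1 = [[0, 0, 0, 1, 1]]^T, v_2 = [[0, -1, 1, 0, 0]]^T

We seek v_1 ∈ ker((A - 2I)^2) \ ker(A - 2I), then set v_{i+1} = (A - 2I) v_i.

One such chain is v_1 = [[0, 0, 0, 1, 1]]^T, v_2 = [[0, -1, 1, 0, 0]]^T. Check: (A - 2I) v_2 = [[0, 0, 0, 0, 0]]^T = 0.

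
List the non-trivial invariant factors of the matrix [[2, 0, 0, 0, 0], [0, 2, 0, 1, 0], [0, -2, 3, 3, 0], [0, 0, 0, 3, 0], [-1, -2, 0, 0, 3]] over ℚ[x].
(x - 3)(x - 2), (x - 3)^2(x - 2)

The Jordan structure of A has elementary divisors (x - 2), (x - 2), (x - 3)^2, (x - 3). Arranging the block sizes at each eigenvalue in decreasing order and taking row products gives the invariant factors.

Invariant factors (smallest first, each dividing the next): (x - 3)(x - 2), (x - 3)^2(x - 2).

Check: the last factor (x - 3)^2(x - 2) is the minimal polynomial, and the product (x - 3)^3(x - 2)^2 is the characteristic polynomial.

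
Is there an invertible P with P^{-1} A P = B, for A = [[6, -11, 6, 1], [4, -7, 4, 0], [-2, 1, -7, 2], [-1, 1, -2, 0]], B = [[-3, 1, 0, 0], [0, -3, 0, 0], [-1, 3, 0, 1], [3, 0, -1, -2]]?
Two matrices over a field are similar if and only if they have the same invariant factors.

Both A and B have characteristic polynomial (x + 1)^2(x + 3)^2 and minimal polynomial (x + 1)^2(x + 3)^2. Computing further, both have invariant factors (x + 1)^2(x + 3)^2. Hence A and B are similar.

Yes.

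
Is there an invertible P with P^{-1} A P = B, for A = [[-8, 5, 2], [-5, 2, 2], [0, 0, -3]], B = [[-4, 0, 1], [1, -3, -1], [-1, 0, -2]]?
Two matrices over a field are similar if and only if they have the same invariant factors.

Both A and B have characteristic polynomial (x + 3)^3 and minimal polynomial (x + 3)^2. Computing further, both have invariant factors x + 3, (x + 3)^2. Hence A and B are similar.

Yes.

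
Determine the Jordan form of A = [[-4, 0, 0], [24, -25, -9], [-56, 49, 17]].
The characteristic polynomial is det(xI - A) = (x + 4)^3, so the eigenvalues are -4 (algebraic multiplicity 3).

For λ = -4: rank(A + 4I) = 1, rank((A + 4I)^2) = 0. The eigenspace has dimension 3 - 1 = 2, so there are 2 Jordan blocks; the rank sequence gives block sizes [2, 1].

Assembling the blocks gives the Jordan form J above.

J = [[-4, 1, 0], [0, -4, 0], [0, 0, -4]]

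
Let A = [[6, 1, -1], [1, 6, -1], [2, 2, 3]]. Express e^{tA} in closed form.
e^{tA} = [[(t + 1)*e^{5*t}, t*e^{5*t}, -t*e^{5*t}], [t*e^{5*t}, (t + 1)*e^{5*t}, -t*e^{5*t}], [2*t*e^{5*t}, 2*t*e^{5*t}, (1 - 2*t)*e^{5*t}]]

A has Jordan form J = [[5, 1, 0], [0, 5, 0], [0, 0, 5]] with A = PJP^{-1}, so e^{tA} = P e^{tJ} P^{-1}.

For a Jordan block J_k(λ), e^{tJ_k(λ)} = e^{λt} · (I + tN + t^2 N^2/2! + ... + t^{k-1} N^{k-1}/(k-1)!) where N is the nilpotent superdiagonal part.

Assembling the blocks and conjugating back gives the entries of e^{tA} as shown above.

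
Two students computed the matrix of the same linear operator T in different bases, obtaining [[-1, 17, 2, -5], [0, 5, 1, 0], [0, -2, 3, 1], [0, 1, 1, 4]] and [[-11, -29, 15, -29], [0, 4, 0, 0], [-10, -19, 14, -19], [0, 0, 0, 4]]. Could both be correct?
No.

Both have characteristic polynomial (x - 4)^3(x + 1), but the minimal polynomial of A is (x - 4)^3(x + 1) while the minimal polynomial of B is (x - 4)^2(x + 1). The minimal polynomial is a similarity invariant, so A and B are not similar.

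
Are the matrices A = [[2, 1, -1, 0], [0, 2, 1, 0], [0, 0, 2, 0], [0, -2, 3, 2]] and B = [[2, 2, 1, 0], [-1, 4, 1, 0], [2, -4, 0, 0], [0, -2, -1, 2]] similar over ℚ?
Two matrices over a field are similar if and only if they have the same invariant factors.

Both A and B have characteristic polynomial (x - 2)^4 and minimal polynomial (x - 2)^3. Computing further, both have invariant factors x - 2, (x - 2)^3. Hence A and B are similar.

Yes.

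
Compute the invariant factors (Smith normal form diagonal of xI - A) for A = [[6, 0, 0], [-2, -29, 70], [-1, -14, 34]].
The Jordan structure of A has elementary divisors (x + 1), (x - 6)^2. Arranging the block sizes at each eigenvalue in decreasing order and taking row products gives the invariant factors.

Invariant factors (smallest first, each dividing the next): (x - 6)^2(x + 1).

Check: the last factor (x - 6)^2(x + 1) is the minimal polynomial, and the product (x - 6)^2(x + 1) is the characteristic polynomial.

(x - 6)^2(x + 1)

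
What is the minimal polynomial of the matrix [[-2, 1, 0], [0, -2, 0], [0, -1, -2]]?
m_A(x) = (x + 2)^2

The characteristic polynomial factors as (x + 2)^3. The minimal polynomial is ∏(x - λ)^{k_λ} where k_λ is the size of the largest Jordan block at λ.

For λ = -2: rank(A + 2I) = 1, and the largest Jordan block has size 2 (the smallest k with rank((A + 2I)^k) = rank((A + 2I)^(k+1))).

So m_A(x) = (x + 2)^2.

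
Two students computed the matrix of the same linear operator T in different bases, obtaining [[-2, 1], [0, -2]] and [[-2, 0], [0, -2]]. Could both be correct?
No.

Both have characteristic polynomial (x + 2)^2, but the minimal polynomial of A is (x + 2)^2 while the minimal polynomial of B is x + 2. The minimal polynomial is a similarity invariant, so A and B are not similar.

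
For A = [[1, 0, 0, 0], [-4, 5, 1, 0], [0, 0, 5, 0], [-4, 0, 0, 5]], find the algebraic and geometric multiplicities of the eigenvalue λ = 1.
algebraic multiplicity 1, geometric multiplicity 1

The characteristic polynomial is (x - 5)^3(x - 1), so the factor x - 1 appears with exponent 1: the algebraic multiplicity is 1.

rank(A - I) = 3, so the eigenspace has dimension 4 - 3 = 1: the geometric multiplicity is 1.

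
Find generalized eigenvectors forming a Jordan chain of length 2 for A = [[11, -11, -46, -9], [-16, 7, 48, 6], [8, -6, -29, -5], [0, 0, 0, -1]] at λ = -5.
We seek v_1 ∈ ker((A + 5I)^2) \ ker(A + 5I), then set v_{i+1} = (A + 5I) v_i.

One such chain is v_1 = [[2, -1, 1, 0]]^T, v_2 = [[-3, 4, -2, 0]]^T. Check: (A + 5I) v_2 = [[0, 0, 0, 0]]^T = 0.

v_1 = [[2, -1, 1, 0]]^T, v_2 = [[-3, 4, -2, 0]]^T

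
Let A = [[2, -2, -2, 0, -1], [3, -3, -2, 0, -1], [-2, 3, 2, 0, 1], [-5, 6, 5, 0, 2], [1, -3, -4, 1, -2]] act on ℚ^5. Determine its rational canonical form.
R = [[-1, 0, 0, 0, 0], [0, 0, 0, 0, -1], [0, 1, 0, 0, 0], [0, 0, 1, 0, 2], [0, 0, 0, 1, 0]]

The invariant factors of A (the non-unit diagonal entries of the Smith normal form of xI - A over ℚ[x]) are x + 1, (x - 1)^2(x + 1)^2, each dividing the next. The characteristic polynomial is their product, (x - 1)^2(x + 1)^3.

The rational canonical form is the block-diagonal matrix of companion matrices C(f_i):
R = [[-1, 0, 0, 0, 0], [0, 0, 0, 0, -1], [0, 1, 0, 0, 0], [0, 0, 1, 0, 2], [0, 0, 0, 1, 0]].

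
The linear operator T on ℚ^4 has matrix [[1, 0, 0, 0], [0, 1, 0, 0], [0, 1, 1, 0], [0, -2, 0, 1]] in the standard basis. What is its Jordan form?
J = [[1, 1, 0, 0], [0, 1, 0, 0], [0, 0, 1, 0], [0, 0, 0, 1]]

The characteristic polynomial is det(xI - A) = (x - 1)^4, so the eigenvalues are 1 (algebraic multiplicity 4).

For λ = 1: rank(A - I) = 1, rank((A - I)^2) = 0. The eigenspace has dimension 4 - 1 = 3, so there are 3 Jordan blocks; the rank sequence gives block sizes [2, 1, 1].

Assembling the blocks gives the Jordan form J above.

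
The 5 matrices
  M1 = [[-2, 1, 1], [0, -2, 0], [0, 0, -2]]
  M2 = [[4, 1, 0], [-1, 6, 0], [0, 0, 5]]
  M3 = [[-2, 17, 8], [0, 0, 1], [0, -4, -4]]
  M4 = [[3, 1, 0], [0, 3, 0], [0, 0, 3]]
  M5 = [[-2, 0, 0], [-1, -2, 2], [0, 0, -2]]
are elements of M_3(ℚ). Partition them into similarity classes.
4 classes: {M1, M5}, {M2}, {M3}, {M4}

Characteristic polynomials: χ_{M1} = (x + 2)^3, χ_{M2} = (x - 5)^3, χ_{M3} = (x + 2)^3, χ_{M4} = (x - 3)^3, χ_{M5} = (x + 2)^3.

{M1, M5}: invariant factors x + 2, (x + 2)^2.

{M2}: invariant factors x - 5, (x - 5)^2.

{M3}: invariant factors (x + 2)^3.

{M4}: invariant factors x - 3, (x - 3)^2.

Matrices are similar if and only if their invariant-factor lists agree; the partition into similarity classes is {M1, M5}, {M2}, {M3}, {M4}.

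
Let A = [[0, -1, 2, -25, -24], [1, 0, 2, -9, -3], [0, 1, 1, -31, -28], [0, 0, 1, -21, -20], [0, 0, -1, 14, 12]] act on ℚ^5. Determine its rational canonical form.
The invariant factors of A (the non-unit diagonal entries of the Smith normal form of xI - A over ℚ[x]) are x^2(x + 2)(x + 3)^2, each dividing the next. The characteristic polynomial is their product, x^2(x + 2)(x + 3)^2.

The rational canonical form is the block-diagonal matrix of companion matrices C(f_i):
R = [[0, 0, 0, 0, 0], [1, 0, 0, 0, 0], [0, 1, 0, 0, -18], [0, 0, 1, 0, -21], [0, 0, 0, 1, -8]].

R = [[0, 0, 0, 0, 0], [1, 0, 0, 0, 0], [0, 1, 0, 0, -18], [0, 0, 1, 0, -21], [0, 0, 0, 1, -8]]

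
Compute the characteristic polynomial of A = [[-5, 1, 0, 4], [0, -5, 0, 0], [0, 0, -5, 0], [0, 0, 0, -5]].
χ_A(x) = (x + 5)^4

xI - A = [[x + 5, -1, 0, -4], [0, x + 5, 0, 0], [0, 0, x + 5, 0], [0, 0, 0, x + 5]].

Expanding det(xI - A) along the first row:
det(xI - A) = + (x + 5)·det([[x + 5, 0, 0], [0, x + 5, 0], [0, 0, x + 5]]) - (-1)·det([[0, 0, 0], [0, x + 5, 0], [0, 0, x + 5]]) + (0)·det([[0, x + 5, 0], [0, 0, 0], [0, 0, x + 5]]) - (-4)·det([[0, x + 5, 0], [0, 0, x + 5], [0, 0, 0]]).

Evaluating gives χ_A(x) = x^4 + 20x^3 + 150x^2 + 500x + 625 = (x + 5)^4.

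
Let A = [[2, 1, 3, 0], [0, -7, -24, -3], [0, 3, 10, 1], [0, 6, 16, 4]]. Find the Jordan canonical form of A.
J = [[2, 1, 0, 0], [0, 2, 0, 0], [0, 0, 2, 0], [0, 0, 0, 3]]

The characteristic polynomial is det(xI - A) = (x - 3)(x - 2)^3, so the eigenvalues are 2 (algebraic multiplicity 3), 3 (algebraic multiplicity 1).

For λ = 2: rank(A - 2I) = 2, rank((A - 2I)^2) = 1. The eigenspace has dimension 4 - 2 = 2, so there are 2 Jordan blocks; the rank sequence gives block sizes [2, 1].

For λ = 3: algebraic multiplicity 1 gives one 1×1 block.

Assembling the blocks gives the Jordan form J above.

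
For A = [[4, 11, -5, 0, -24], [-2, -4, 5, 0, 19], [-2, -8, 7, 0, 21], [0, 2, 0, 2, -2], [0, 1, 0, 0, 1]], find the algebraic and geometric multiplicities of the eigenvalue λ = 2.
algebraic multiplicity 5, geometric multiplicity 3

The characteristic polynomial is (x - 2)^5, so the factor x - 2 appears with exponent 5: the algebraic multiplicity is 5.

rank(A - 2I) = 2, so the eigenspace has dimension 5 - 2 = 3: the geometric multiplicity is 3.

Since 3 < 5, A is not diagonalizable.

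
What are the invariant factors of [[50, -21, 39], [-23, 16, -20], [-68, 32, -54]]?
The Jordan structure of A has elementary divisors (x - 2), (x - 5)^2. Arranging the block sizes at each eigenvalue in decreasing order and taking row products gives the invariant factors.

Invariant factors (smallest first, each dividing the next): (x - 5)^2(x - 2).

Check: the last factor (x - 5)^2(x - 2) is the minimal polynomial, and the product (x - 5)^2(x - 2) is the characteristic polynomial.

(x - 5)^2(x - 2)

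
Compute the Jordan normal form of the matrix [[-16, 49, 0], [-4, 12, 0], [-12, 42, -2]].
The characteristic polynomial is det(xI - A) = (x + 2)^3, so the eigenvalues are -2 (algebraic multiplicity 3).

For λ = -2: rank(A + 2I) = 1, rank((A + 2I)^2) = 0. The eigenspace has dimension 3 - 1 = 2, so there are 2 Jordan blocks; the rank sequence gives block sizes [2, 1].

Assembling the blocks gives the Jordan form J above.

J = [[-2, 1, 0], [0, -2, 0], [0, 0, -2]]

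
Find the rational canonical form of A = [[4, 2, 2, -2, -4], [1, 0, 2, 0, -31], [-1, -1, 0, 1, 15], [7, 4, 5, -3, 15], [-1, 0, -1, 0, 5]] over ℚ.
R = [[0, 0, 0, 0, 36], [1, 0, 0, 0, -33], [0, 1, 0, 0, 34], [0, 0, 1, 0, -15], [0, 0, 0, 1, 6]]

The invariant factors of A (the non-unit diagonal entries of the Smith normal form of xI - A over ℚ[x]) are (x - 4)(x^2 - x + 3)^2, each dividing the next. The characteristic polynomial is their product, (x - 4)(x^2 - x + 3)^2.

The rational canonical form is the block-diagonal matrix of companion matrices C(f_i):
R = [[0, 0, 0, 0, 36], [1, 0, 0, 0, -33], [0, 1, 0, 0, 34], [0, 0, 1, 0, -15], [0, 0, 0, 1, 6]].

Note the characteristic polynomial does not split into linear factors over ℚ, so A has no Jordan form over ℚ; the rational canonical form exists over any field.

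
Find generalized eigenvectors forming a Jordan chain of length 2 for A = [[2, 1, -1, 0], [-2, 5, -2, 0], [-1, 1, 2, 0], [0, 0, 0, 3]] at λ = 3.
We seek v_1 ∈ ker((A - 3I)^2) \ ker(A - 3I), then set v_{i+1} = (A - 3I) v_i.

One such chain is v_1 = [[1, 5, 3, 3]]^T, v_2 = [[1, 2, 1, 0]]^T. Check: (A - 3I) v_2 = [[0, 0, 0, 0]]^T = 0.

v_1 = [[1, 5, 3, 3]]^T, v_2 = [[1, 2, 1, 0]]^T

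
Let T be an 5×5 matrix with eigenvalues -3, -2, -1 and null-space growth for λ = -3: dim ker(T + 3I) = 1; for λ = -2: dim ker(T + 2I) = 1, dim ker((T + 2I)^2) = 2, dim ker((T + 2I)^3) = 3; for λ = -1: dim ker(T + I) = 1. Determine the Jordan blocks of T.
Jordan blocks: (-3, 1), (-2, 3), (-1, 1)

λ = -3: successive nullity increments [1] count blocks of size ≥ k; block sizes are [1].
λ = -2: successive nullity increments [1, 1, 1] count blocks of size ≥ k; block sizes are [3].
λ = -1: successive nullity increments [1] count blocks of size ≥ k; block sizes are [1].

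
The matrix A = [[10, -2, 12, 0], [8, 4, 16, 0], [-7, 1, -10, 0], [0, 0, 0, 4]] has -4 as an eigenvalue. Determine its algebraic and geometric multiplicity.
algebraic multiplicity 1, geometric multiplicity 1

The characteristic polynomial is (x - 4)^3(x + 4), so the factor x + 4 appears with exponent 1: the algebraic multiplicity is 1.

rank(A + 4I) = 3, so the eigenspace has dimension 4 - 3 = 1: the geometric multiplicity is 1.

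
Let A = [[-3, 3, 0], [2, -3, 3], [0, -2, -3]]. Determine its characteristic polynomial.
χ_A(x) = (x + 3)^3

xI - A = [[x + 3, -3, 0], [-2, x + 3, -3], [0, 2, x + 3]].

Expanding det(xI - A) along the first row:
det(xI - A) = + (x + 3)·det([[x + 3, -3], [2, x + 3]]) - (-3)·det([[-2, -3], [0, x + 3]]) + (0)·det([[-2, x + 3], [0, 2]]).

Evaluating gives χ_A(x) = x^3 + 9x^2 + 27x + 27 = (x + 3)^3.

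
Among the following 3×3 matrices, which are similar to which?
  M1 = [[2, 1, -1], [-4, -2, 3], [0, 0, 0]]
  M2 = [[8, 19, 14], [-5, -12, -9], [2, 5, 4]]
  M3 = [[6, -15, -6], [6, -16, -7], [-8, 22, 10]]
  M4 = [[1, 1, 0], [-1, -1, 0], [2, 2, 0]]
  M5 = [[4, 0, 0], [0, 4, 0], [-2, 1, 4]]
Characteristic polynomials: χ_{M1} = x^3, χ_{M2} = x^3, χ_{M3} = x^3, χ_{M4} = x^3, χ_{M5} = (x - 4)^3.

{M1, M2, M3}: invariant factors x^3.

{M4}: invariant factors x, x^2.

{M5}: invariant factors x - 4, (x - 4)^2.

Matrices are similar if and only if their invariant-factor lists agree; the partition into similarity classes is {M1, M2, M3}, {M4}, {M5}.

3 classes: {M1, M2, M3}, {M4}, {M5}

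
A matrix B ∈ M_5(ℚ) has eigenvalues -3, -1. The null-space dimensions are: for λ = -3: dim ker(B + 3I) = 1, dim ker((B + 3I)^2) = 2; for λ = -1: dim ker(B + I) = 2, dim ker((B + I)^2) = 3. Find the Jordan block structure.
λ = -3: successive nullity increments [1, 1] count blocks of size ≥ k; block sizes are [2].
λ = -1: successive nullity increments [2, 1] count blocks of size ≥ k; block sizes are [2, 1].

Jordan blocks: (-3, 2), (-1, 2), (-1, 1)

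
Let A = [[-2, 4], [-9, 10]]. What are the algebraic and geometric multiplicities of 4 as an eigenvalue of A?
algebraic multiplicity 2, geometric multiplicity 1

The characteristic polynomial is (x - 4)^2, so the factor x - 4 appears with exponent 2: the algebraic multiplicity is 2.

rank(A - 4I) = 1, so the eigenspace has dimension 2 - 1 = 1: the geometric multiplicity is 1.

Since 1 < 2, A is not diagonalizable.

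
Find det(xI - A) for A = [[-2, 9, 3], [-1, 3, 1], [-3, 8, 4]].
χ_A(x) = (x - 2)^2(x - 1)

xI - A = [[x + 2, -9, -3], [1, x - 3, -1], [3, -8, x - 4]].

Expanding det(xI - A) along the first row:
det(xI - A) = + (x + 2)·det([[x - 3, -1], [-8, x - 4]]) - (-9)·det([[1, -1], [3, x - 4]]) + (-3)·det([[1, x - 3], [3, -8]]).

Evaluating gives χ_A(x) = x^3 - 5x^2 + 8x - 4 = (x - 2)^2(x - 1).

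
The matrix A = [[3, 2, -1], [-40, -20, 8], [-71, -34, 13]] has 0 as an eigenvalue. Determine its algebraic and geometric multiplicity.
The characteristic polynomial is x^2(x + 4), so the factor x appears with exponent 2: the algebraic multiplicity is 2.

rank(A) = 2, so the eigenspace has dimension 3 - 2 = 1: the geometric multiplicity is 1.

Since 1 < 2, A is not diagonalizable.

algebraic multiplicity 2, geometric multiplicity 1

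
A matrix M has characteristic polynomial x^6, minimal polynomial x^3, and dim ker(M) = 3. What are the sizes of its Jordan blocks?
λ = 0: algebraic multiplicity 6 (exponent in χ_M), largest block size 3 (exponent in m_M), 3 blocks (geometric multiplicity). These force block sizes [3, 2, 1].

Jordan blocks: (0, 3), (0, 2), (0, 1)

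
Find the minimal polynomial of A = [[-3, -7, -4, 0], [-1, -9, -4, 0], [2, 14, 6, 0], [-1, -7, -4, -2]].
The characteristic polynomial factors as (x + 2)^4. The minimal polynomial is ∏(x - λ)^{k_λ} where k_λ is the size of the largest Jordan block at λ.

For λ = -2: rank(A + 2I) = 1, and the largest Jordan block has size 2 (the smallest k with rank((A + 2I)^k) = rank((A + 2I)^(k+1))).

So m_A(x) = (x + 2)^2.

m_A(x) = (x + 2)^2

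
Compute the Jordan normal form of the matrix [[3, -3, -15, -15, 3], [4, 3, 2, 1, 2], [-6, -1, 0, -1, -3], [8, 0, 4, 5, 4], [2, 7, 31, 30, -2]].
The characteristic polynomial is det(xI - A) = (x - 3)^4(x + 3), so the eigenvalues are -3 (algebraic multiplicity 1), 3 (algebraic multiplicity 4).

For λ = -3: algebraic multiplicity 1 gives one 1×1 block.

For λ = 3: rank(A - 3I) = 3, rank((A - 3I)^2) = 1. The eigenspace has dimension 5 - 3 = 2, so there are 2 Jordan blocks; the rank sequence gives block sizes [2, 2].

Assembling the blocks gives the Jordan form J above.

J = [[-3, 0, 0, 0, 0], [0, 3, 1, 0, 0], [0, 0, 3, 0, 0], [0, 0, 0, 3, 1], [0, 0, 0, 0, 3]]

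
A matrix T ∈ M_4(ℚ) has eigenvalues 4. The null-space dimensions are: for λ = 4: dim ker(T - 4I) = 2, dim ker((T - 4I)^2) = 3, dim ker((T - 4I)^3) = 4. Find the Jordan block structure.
Jordan blocks: (4, 3), (4, 1)

λ = 4: successive nullity increments [2, 1, 1] count blocks of size ≥ k; block sizes are [3, 1].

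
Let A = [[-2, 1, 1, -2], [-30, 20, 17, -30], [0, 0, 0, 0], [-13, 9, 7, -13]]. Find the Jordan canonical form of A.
J = [[0, 1, 0, 0], [0, 0, 1, 0], [0, 0, 0, 0], [0, 0, 0, 5]]

The characteristic polynomial is det(xI - A) = x^3(x - 5), so the eigenvalues are 0 (algebraic multiplicity 3), 5 (algebraic multiplicity 1).

For λ = 0: rank(A) = 3, rank(A^2) = 2, rank(A^3) = 1. The eigenspace has dimension 4 - 3 = 1, so there is 1 Jordan block; the rank sequence gives block sizes [3].

For λ = 5: algebraic multiplicity 1 gives one 1×1 block.

Assembling the blocks gives the Jordan form J above.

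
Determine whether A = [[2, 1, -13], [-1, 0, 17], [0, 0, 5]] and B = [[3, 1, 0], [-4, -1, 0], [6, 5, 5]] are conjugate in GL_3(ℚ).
Yes.

Two matrices over a field are similar if and only if they have the same invariant factors.

Both A and B have characteristic polynomial (x - 5)(x - 1)^2 and minimal polynomial (x - 5)(x - 1)^2. Computing further, both have invariant factors (x - 5)(x - 1)^2. Hence A and B are similar.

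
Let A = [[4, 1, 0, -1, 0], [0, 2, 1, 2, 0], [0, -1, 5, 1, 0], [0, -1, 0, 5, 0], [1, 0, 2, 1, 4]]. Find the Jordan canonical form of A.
J = [[4, 1, 0, 0, 0], [0, 4, 1, 0, 0], [0, 0, 4, 0, 0], [0, 0, 0, 4, 1], [0, 0, 0, 0, 4]]

The characteristic polynomial is det(xI - A) = (x - 4)^5, so the eigenvalues are 4 (algebraic multiplicity 5).

For λ = 4: rank(A - 4I) = 3, rank((A - 4I)^2) = 1, rank((A - 4I)^3) = 0. The eigenspace has dimension 5 - 3 = 2, so there are 2 Jordan blocks; the rank sequence gives block sizes [3, 2].

Assembling the blocks gives the Jordan form J above.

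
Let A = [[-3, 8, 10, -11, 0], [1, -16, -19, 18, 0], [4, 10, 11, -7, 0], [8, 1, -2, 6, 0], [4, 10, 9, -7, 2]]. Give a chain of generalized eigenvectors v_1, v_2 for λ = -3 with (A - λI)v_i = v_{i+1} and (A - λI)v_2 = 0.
We seek v_1 ∈ ker((A + 3I)^2) \ ker(A + 3I), then set v_{i+1} = (A + 3I) v_i.

One such chain is v_1 = [[-2, 3, -1, 1, -1]]^T, v_2 = [[3, -4, 1, -2, 1]]^T. Check: (A + 3I) v_2 = [[0, 0, 0, 0, 0]]^T = 0.

v_1 = [[-2, 3, -1, 1, -1]]^T, v_2 = [[3, -4, 1, -2, 1]]^T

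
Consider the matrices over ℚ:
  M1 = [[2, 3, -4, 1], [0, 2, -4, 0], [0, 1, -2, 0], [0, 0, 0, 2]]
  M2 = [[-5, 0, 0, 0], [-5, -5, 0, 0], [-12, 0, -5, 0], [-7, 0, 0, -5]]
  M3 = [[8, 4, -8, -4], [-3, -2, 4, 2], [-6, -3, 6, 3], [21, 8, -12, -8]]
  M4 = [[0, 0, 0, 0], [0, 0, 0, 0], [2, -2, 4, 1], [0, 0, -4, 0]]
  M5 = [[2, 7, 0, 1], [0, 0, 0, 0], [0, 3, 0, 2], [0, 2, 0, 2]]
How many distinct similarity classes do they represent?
3 classes: {M1, M3, M5}, {M2}, {M4}

Characteristic polynomials: χ_{M1} = x^2(x - 2)^2, χ_{M2} = (x + 5)^4, χ_{M3} = x^2(x - 2)^2, χ_{M4} = x^2(x - 2)^2, χ_{M5} = x^2(x - 2)^2.

{M1, M3, M5}: invariant factors x^2(x - 2)^2.

{M2}: invariant factors x + 5, x + 5, (x + 5)^2.

{M4}: invariant factors x, x(x - 2)^2.

Matrices are similar if and only if their invariant-factor lists agree; the partition into similarity classes is {M1, M3, M5}, {M2}, {M4}.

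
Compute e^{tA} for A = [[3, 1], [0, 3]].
e^{tA} = [[e^{3*t}, t*e^{3*t}], [0, e^{3*t}]]

A has Jordan form J = [[3, 1], [0, 3]] with A = PJP^{-1}, so e^{tA} = P e^{tJ} P^{-1}.

For a Jordan block J_k(λ), e^{tJ_k(λ)} = e^{λt} · (I + tN + t^2 N^2/2! + ... + t^{k-1} N^{k-1}/(k-1)!) where N is the nilpotent superdiagonal part.

Assembling the blocks and conjugating back gives the entries of e^{tA} as shown above.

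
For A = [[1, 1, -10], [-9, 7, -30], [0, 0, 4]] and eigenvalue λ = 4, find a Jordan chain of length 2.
We seek v_1 ∈ ker((A - 4I)^2) \ ker(A - 4I), then set v_{i+1} = (A - 4I) v_i.

One such chain is v_1 = [[0, 1, 0]]^T, v_2 = [[1, 3, 0]]^T. Check: (A - 4I) v_2 = [[0, 0, 0]]^T = 0.

v_1 = [[0, 1, 0]]^T, v_2 = [[1, 3, 0]]^T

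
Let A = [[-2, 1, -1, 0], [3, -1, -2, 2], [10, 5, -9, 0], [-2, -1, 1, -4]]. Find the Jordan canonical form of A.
The characteristic polynomial is det(xI - A) = (x + 4)^4, so the eigenvalues are -4 (algebraic multiplicity 4).

For λ = -4: rank(A + 4I) = 2, rank((A + 4I)^2) = 1, rank((A + 4I)^3) = 0. The eigenspace has dimension 4 - 2 = 2, so there are 2 Jordan blocks; the rank sequence gives block sizes [3, 1].

Assembling the blocks gives the Jordan form J above.

J = [[-4, 1, 0, 0], [0, -4, 1, 0], [0, 0, -4, 0], [0, 0, 0, -4]]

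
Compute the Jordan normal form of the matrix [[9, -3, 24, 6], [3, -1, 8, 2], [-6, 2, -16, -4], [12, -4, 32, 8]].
The characteristic polynomial is det(xI - A) = x^4, so the eigenvalues are 0 (algebraic multiplicity 4).

For λ = 0: rank(A) = 1, rank(A^2) = 0. The eigenspace has dimension 4 - 1 = 3, so there are 3 Jordan blocks; the rank sequence gives block sizes [2, 1, 1].

Assembling the blocks gives the Jordan form J above.

J = [[0, 1, 0, 0], [0, 0, 0, 0], [0, 0, 0, 0], [0, 0, 0, 0]]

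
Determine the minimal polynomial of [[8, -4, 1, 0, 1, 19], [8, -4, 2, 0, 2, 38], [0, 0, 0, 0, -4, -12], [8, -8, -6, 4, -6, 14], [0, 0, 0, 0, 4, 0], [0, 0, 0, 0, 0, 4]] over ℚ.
The characteristic polynomial factors as x^2(x - 4)^4. The minimal polynomial is ∏(x - λ)^{k_λ} where k_λ is the size of the largest Jordan block at λ.

For λ = 0: rank(A) = 5, and the largest Jordan block has size 2 (the smallest k with rank(A^k) = rank(A^(k+1))).
For λ = 4: rank(A - 4I) = 2, and the largest Jordan block has size 1 (the smallest k with rank((A - 4I)^k) = rank((A - 4I)^(k+1))).

So m_A(x) = x^2(x - 4).

m_A(x) = x^2(x - 4)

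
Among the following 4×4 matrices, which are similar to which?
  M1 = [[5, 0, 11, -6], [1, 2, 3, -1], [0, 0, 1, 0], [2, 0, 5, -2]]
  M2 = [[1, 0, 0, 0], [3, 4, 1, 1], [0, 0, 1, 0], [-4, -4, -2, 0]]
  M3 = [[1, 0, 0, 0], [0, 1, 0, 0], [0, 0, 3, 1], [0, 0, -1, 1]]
Characteristic polynomials: χ_{M1} = (x - 2)^2(x - 1)^2, χ_{M2} = (x - 2)^2(x - 1)^2, χ_{M3} = (x - 2)^2(x - 1)^2.

{M1}: invariant factors (x - 2)^2(x - 1)^2.

{M2, M3}: invariant factors x - 1, (x - 2)^2(x - 1).

Matrices are similar if and only if their invariant-factor lists agree; the partition into similarity classes is {M1}, {M2, M3}.

2 classes: {M1}, {M2, M3}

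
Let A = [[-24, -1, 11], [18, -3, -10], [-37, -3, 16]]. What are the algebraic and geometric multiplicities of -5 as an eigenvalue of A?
The characteristic polynomial is (x + 1)(x + 5)^2, so the factor x + 5 appears with exponent 2: the algebraic multiplicity is 2.

rank(A + 5I) = 2, so the eigenspace has dimension 3 - 2 = 1: the geometric multiplicity is 1.

Since 1 < 2, A is not diagonalizable.

algebraic multiplicity 2, geometric multiplicity 1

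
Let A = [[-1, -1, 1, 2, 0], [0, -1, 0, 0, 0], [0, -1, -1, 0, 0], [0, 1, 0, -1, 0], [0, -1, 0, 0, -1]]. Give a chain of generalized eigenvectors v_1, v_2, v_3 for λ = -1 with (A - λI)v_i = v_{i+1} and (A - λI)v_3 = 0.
v_1 = [[0, 1, 0, 0, -1]]^T, v_2 = [[-1, 0, -1, 1, -1]]^T, v_3 = [[1, 0, 0, 0, 0]]^T

We seek v_1 ∈ ker((A + I)^3) \ ker((A + I)^2), then set v_{i+1} = (A + I) v_i.

One such chain is v_1 = [[0, 1, 0, 0, -1]]^T, v_2 = [[-1, 0, -1, 1, -1]]^T, v_3 = [[1, 0, 0, 0, 0]]^T. Check: (A + I) v_3 = [[0, 0, 0, 0, 0]]^T = 0.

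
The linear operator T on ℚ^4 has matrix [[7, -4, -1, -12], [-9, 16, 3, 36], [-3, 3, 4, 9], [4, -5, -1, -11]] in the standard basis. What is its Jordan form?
J = [[4, 1, 0, 0], [0, 4, 1, 0], [0, 0, 4, 0], [0, 0, 0, 4]]

The characteristic polynomial is det(xI - A) = (x - 4)^4, so the eigenvalues are 4 (algebraic multiplicity 4).

For λ = 4: rank(A - 4I) = 2, rank((A - 4I)^2) = 1, rank((A - 4I)^3) = 0. The eigenspace has dimension 4 - 2 = 2, so there are 2 Jordan blocks; the rank sequence gives block sizes [3, 1].

Assembling the blocks gives the Jordan form J above.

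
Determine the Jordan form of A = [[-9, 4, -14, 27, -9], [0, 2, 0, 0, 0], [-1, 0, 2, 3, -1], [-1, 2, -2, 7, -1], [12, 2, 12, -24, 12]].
The characteristic polynomial is det(xI - A) = x(x - 4)^3(x - 2), so the eigenvalues are 0 (algebraic multiplicity 1), 2 (algebraic multiplicity 1), 4 (algebraic multiplicity 3).

For λ = 0: algebraic multiplicity 1 gives one 1×1 block.

For λ = 2: algebraic multiplicity 1 gives one 1×1 block.

For λ = 4: rank(A - 4I) = 3, rank((A - 4I)^2) = 2. The eigenspace has dimension 5 - 3 = 2, so there are 2 Jordan blocks; the rank sequence gives block sizes [2, 1].

Assembling the blocks gives the Jordan form J above.

J = [[0, 0, 0, 0, 0], [0, 2, 0, 0, 0], [0, 0, 4, 1, 0], [0, 0, 0, 4, 0], [0, 0, 0, 0, 4]]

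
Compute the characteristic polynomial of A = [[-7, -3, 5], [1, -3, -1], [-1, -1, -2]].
χ_A(x) = (x + 4)^3

xI - A = [[x + 7, 3, -5], [-1, x + 3, 1], [1, 1, x + 2]].

Expanding det(xI - A) along the first row:
det(xI - A) = + (x + 7)·det([[x + 3, 1], [1, x + 2]]) - (3)·det([[-1, 1], [1, x + 2]]) + (-5)·det([[-1, x + 3], [1, 1]]).

Evaluating gives χ_A(x) = x^3 + 12x^2 + 48x + 64 = (x + 4)^3.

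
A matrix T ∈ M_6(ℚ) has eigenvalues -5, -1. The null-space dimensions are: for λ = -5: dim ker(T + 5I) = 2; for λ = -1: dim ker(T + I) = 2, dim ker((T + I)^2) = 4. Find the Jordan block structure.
Jordan blocks: (-5, 1), (-5, 1), (-1, 2), (-1, 2)

λ = -5: successive nullity increments [2] count blocks of size ≥ k; block sizes are [1, 1].
λ = -1: successive nullity increments [2, 2] count blocks of size ≥ k; block sizes are [2, 2].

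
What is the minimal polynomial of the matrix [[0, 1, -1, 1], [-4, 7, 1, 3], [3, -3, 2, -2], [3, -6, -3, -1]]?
The characteristic polynomial factors as (x - 2)^4. The minimal polynomial is ∏(x - λ)^{k_λ} where k_λ is the size of the largest Jordan block at λ.

For λ = 2: rank(A - 2I) = 2, and the largest Jordan block has size 2 (the smallest k with rank((A - 2I)^k) = rank((A - 2I)^(k+1))).

So m_A(x) = (x - 2)^2.

m_A(x) = (x - 2)^2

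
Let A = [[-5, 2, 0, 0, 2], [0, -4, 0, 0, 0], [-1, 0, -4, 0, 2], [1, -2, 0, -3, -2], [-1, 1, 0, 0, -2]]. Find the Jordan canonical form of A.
J = [[-4, 1, 0, 0, 0], [0, -4, 0, 0, 0], [0, 0, -4, 0, 0], [0, 0, 0, -3, 1], [0, 0, 0, 0, -3]]

The characteristic polynomial is det(xI - A) = (x + 3)^2(x + 4)^3, so the eigenvalues are -4 (algebraic multiplicity 3), -3 (algebraic multiplicity 2).

For λ = -4: rank(A + 4I) = 3, rank((A + 4I)^2) = 2. The eigenspace has dimension 5 - 3 = 2, so there are 2 Jordan blocks; the rank sequence gives block sizes [2, 1].

For λ = -3: rank(A + 3I) = 4, rank((A + 3I)^2) = 3. The eigenspace has dimension 5 - 4 = 1, so there is 1 Jordan block; the rank sequence gives block sizes [2].

Assembling the blocks gives the Jordan form J above.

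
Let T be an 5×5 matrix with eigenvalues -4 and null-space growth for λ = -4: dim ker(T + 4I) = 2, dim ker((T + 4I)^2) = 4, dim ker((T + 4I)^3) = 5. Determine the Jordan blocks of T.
Jordan blocks: (-4, 3), (-4, 2)

λ = -4: successive nullity increments [2, 2, 1] count blocks of size ≥ k; block sizes are [3, 2].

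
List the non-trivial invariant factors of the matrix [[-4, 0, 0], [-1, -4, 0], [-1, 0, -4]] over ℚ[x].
The Jordan structure of A has elementary divisors (x + 4)^2, (x + 4). Arranging the block sizes at each eigenvalue in decreasing order and taking row products gives the invariant factors.

Invariant factors (smallest first, each dividing the next): x + 4, (x + 4)^2.

Check: the last factor (x + 4)^2 is the minimal polynomial, and the product (x + 4)^3 is the characteristic polynomial.

x + 4, (x + 4)^2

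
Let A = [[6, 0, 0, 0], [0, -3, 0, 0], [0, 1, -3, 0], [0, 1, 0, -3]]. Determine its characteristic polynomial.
xI - A = [[x - 6, 0, 0, 0], [0, x + 3, 0, 0], [0, -1, x + 3, 0], [0, -1, 0, x + 3]].

Expanding det(xI - A) along the first row:
det(xI - A) = + (x - 6)·det([[x + 3, 0, 0], [-1, x + 3, 0], [-1, 0, x + 3]]) - (0)·det([[0, 0, 0], [0, x + 3, 0], [0, 0, x + 3]]) + (0)·det([[0, x + 3, 0], [0, -1, 0], [0, -1, x + 3]]) - (0)·det([[0, x + 3, 0], [0, -1, x + 3], [0, -1, 0]]).

Evaluating gives χ_A(x) = x^4 + 3x^3 - 27x^2 - 135x - 162 = (x - 6)(x + 3)^3.

χ_A(x) = (x - 6)(x + 3)^3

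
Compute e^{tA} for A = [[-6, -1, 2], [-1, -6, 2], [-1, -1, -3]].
e^{tA} = [[(1 - t)*e^{-5*t}, -t*e^{-5*t}, 2*t*e^{-5*t}], [-t*e^{-5*t}, (1 - t)*e^{-5*t}, 2*t*e^{-5*t}], [-t*e^{-5*t}, -t*e^{-5*t}, (2*t + 1)*e^{-5*t}]]

A has Jordan form J = [[-5, 1, 0], [0, -5, 0], [0, 0, -5]] with A = PJP^{-1}, so e^{tA} = P e^{tJ} P^{-1}.

For a Jordan block J_k(λ), e^{tJ_k(λ)} = e^{λt} · (I + tN + t^2 N^2/2! + ... + t^{k-1} N^{k-1}/(k-1)!) where N is the nilpotent superdiagonal part.

Assembling the blocks and conjugating back gives the entries of e^{tA} as shown above.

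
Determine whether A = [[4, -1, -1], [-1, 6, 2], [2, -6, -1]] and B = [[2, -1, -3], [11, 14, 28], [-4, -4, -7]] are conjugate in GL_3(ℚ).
Yes.

Two matrices over a field are similar if and only if they have the same invariant factors.

Both A and B have characteristic polynomial (x - 3)^3 and minimal polynomial (x - 3)^3. Computing further, both have invariant factors (x - 3)^3. Hence A and B are similar.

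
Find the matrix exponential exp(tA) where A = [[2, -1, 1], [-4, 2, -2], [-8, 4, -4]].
e^{tA} = [[2*t + 1, -t, t], [-4*t, 2*t + 1, -2*t], [-8*t, 4*t, 1 - 4*t]]

A has Jordan form J = [[0, 1, 0], [0, 0, 0], [0, 0, 0]] with A = PJP^{-1}, so e^{tA} = P e^{tJ} P^{-1}.

For a Jordan block J_k(λ), e^{tJ_k(λ)} = e^{λt} · (I + tN + t^2 N^2/2! + ... + t^{k-1} N^{k-1}/(k-1)!) where N is the nilpotent superdiagonal part.

Assembling the blocks and conjugating back gives the entries of e^{tA} as shown above.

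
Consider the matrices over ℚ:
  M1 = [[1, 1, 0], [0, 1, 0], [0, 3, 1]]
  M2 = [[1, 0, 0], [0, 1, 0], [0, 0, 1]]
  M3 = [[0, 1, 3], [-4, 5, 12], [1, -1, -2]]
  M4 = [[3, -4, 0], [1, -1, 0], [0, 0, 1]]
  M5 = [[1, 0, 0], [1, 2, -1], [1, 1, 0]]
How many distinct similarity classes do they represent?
2 classes: {M1, M3, M4, M5}, {M2}

Characteristic polynomials: χ_{M1} = (x - 1)^3, χ_{M2} = (x - 1)^3, χ_{M3} = (x - 1)^3, χ_{M4} = (x - 1)^3, χ_{M5} = (x - 1)^3.

{M1, M3, M4, M5}: invariant factors x - 1, (x - 1)^2.

{M2}: invariant factors x - 1, x - 1, x - 1.

Matrices are similar if and only if their invariant-factor lists agree; the partition into similarity classes is {M1, M3, M4, M5}, {M2}.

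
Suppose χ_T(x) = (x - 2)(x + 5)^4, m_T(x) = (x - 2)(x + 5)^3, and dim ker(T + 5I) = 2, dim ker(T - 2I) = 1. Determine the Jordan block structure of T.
λ = -5: algebraic multiplicity 4 (exponent in χ_T), largest block size 3 (exponent in m_T), 2 blocks (geometric multiplicity). These force block sizes [3, 1].
λ = 2: algebraic multiplicity 1 (exponent in χ_T), largest block size 1 (exponent in m_T), 1 block (geometric multiplicity). This forces block sizes [1].

Jordan blocks: (-5, 3), (-5, 1), (2, 1)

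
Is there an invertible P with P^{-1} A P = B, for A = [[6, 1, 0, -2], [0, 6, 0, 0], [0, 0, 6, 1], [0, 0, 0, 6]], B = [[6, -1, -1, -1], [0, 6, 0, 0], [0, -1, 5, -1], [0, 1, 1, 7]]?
No.

Both have characteristic polynomial (x - 6)^4 and minimal polynomial (x - 6)^2. But rank(A - 6I) = 2 for A while rank(B - 6I) = 1 for B, so the number of Jordan blocks at λ = 6 differs. A and B are not similar.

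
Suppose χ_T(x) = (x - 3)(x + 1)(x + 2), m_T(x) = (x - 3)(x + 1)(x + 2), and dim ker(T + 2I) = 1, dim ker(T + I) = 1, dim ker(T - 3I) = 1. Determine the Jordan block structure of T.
Jordan blocks: (-2, 1), (-1, 1), (3, 1)

λ = -2: algebraic multiplicity 1 (exponent in χ_T), largest block size 1 (exponent in m_T), 1 block (geometric multiplicity). This forces block sizes [1].
λ = -1: algebraic multiplicity 1 (exponent in χ_T), largest block size 1 (exponent in m_T), 1 block (geometric multiplicity). This forces block sizes [1].
λ = 3: algebraic multiplicity 1 (exponent in χ_T), largest block size 1 (exponent in m_T), 1 block (geometric multiplicity). This forces block sizes [1].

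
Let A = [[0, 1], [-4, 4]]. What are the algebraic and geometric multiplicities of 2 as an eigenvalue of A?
algebraic multiplicity 2, geometric multiplicity 1

The characteristic polynomial is (x - 2)^2, so the factor x - 2 appears with exponent 2: the algebraic multiplicity is 2.

rank(A - 2I) = 1, so the eigenspace has dimension 2 - 1 = 1: the geometric multiplicity is 1.

Since 1 < 2, A is not diagonalizable.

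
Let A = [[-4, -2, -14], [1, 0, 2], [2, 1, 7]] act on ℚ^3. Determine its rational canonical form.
R = [[0, 0, 0], [1, 0, 0], [0, 1, 3]]

The invariant factors of A (the non-unit diagonal entries of the Smith normal form of xI - A over ℚ[x]) are x^2(x - 3), each dividing the next. The characteristic polynomial is their product, x^2(x - 3).

The rational canonical form is the block-diagonal matrix of companion matrices C(f_i):
R = [[0, 0, 0], [1, 0, 0], [0, 1, 3]].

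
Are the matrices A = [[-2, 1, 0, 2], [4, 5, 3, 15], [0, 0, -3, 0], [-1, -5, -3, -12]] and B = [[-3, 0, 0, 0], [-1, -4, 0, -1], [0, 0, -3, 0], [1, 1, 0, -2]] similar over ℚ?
No.

Both have characteristic polynomial (x + 3)^4, but the minimal polynomial of A is (x + 3)^3 while the minimal polynomial of B is (x + 3)^2. The minimal polynomial is a similarity invariant, so A and B are not similar.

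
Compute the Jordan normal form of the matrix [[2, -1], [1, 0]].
The characteristic polynomial is det(xI - A) = (x - 1)^2, so the eigenvalues are 1 (algebraic multiplicity 2).

For λ = 1: rank(A - I) = 1, rank((A - I)^2) = 0. The eigenspace has dimension 2 - 1 = 1, so there is 1 Jordan block; the rank sequence gives block sizes [2].

Assembling the blocks gives the Jordan form J above.

J = [[1, 1], [0, 1]]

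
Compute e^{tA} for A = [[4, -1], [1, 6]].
e^{tA} = [[(1 - t)*e^{5*t}, -t*e^{5*t}], [t*e^{5*t}, (t + 1)*e^{5*t}]]

A has Jordan form J = [[5, 1], [0, 5]] with A = PJP^{-1}, so e^{tA} = P e^{tJ} P^{-1}.

For a Jordan block J_k(λ), e^{tJ_k(λ)} = e^{λt} · (I + tN + t^2 N^2/2! + ... + t^{k-1} N^{k-1}/(k-1)!) where N is the nilpotent superdiagonal part.

Assembling the blocks and conjugating back gives the entries of e^{tA} as shown above.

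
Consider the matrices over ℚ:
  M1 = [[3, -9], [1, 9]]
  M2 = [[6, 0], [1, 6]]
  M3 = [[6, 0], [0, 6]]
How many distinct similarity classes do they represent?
2 classes: {M1, M2}, {M3}

Characteristic polynomials: χ_{M1} = (x - 6)^2, χ_{M2} = (x - 6)^2, χ_{M3} = (x - 6)^2.

{M1, M2}: invariant factors (x - 6)^2.

{M3}: invariant factors x - 6, x - 6.

Matrices are similar if and only if their invariant-factor lists agree; the partition into similarity classes is {M1, M2}, {M3}.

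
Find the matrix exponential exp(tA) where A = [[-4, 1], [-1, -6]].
A has Jordan form J = [[-5, 1], [0, -5]] with A = PJP^{-1}, so e^{tA} = P e^{tJ} P^{-1}.

For a Jordan block J_k(λ), e^{tJ_k(λ)} = e^{λt} · (I + tN + t^2 N^2/2! + ... + t^{k-1} N^{k-1}/(k-1)!) where N is the nilpotent superdiagonal part.

Assembling the blocks and conjugating back gives the entries of e^{tA} as shown above.

e^{tA} = [[(t + 1)*e^{-5*t}, t*e^{-5*t}], [-t*e^{-5*t}, (1 - t)*e^{-5*t}]]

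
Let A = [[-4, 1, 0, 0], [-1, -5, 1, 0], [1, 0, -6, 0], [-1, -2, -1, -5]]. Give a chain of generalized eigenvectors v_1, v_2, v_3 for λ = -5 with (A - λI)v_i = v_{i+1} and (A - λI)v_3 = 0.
We seek v_1 ∈ ker((A + 5I)^3) \ ker((A + 5I)^2), then set v_{i+1} = (A + 5I) v_i.

One such chain is v_1 = [[0, 0, 1, 0]]^T, v_2 = [[0, 1, -1, -1]]^T, v_3 = [[1, -1, 1, -1]]^T. Check: (A + 5I) v_3 = [[0, 0, 0, 0]]^T = 0.

v_1 = [[0, 0, 1, 0]]^T, v_2 = [[0, 1, -1, -1]]^T, v_3 = [[1, -1, 1, -1]]^T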